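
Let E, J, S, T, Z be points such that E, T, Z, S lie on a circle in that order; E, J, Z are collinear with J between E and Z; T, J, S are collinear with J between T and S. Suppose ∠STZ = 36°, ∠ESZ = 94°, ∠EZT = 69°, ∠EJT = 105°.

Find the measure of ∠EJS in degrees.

∠EJS = 75°

1. ∠SEZ = 36°  [same arc ZS]
2. ∠EST = 69°  [same arc ET]
3. ∠EJS = 75°  [△EJS]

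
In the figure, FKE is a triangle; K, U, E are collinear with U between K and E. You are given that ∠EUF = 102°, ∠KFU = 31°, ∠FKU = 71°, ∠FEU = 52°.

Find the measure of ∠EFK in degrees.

∠EFK = 57°

1. ∠EKF = 71°  [U on ray KE]
2. ∠FEK = 52°  [U on ray EK]
3. ∠EFK = 57°  [△FKE]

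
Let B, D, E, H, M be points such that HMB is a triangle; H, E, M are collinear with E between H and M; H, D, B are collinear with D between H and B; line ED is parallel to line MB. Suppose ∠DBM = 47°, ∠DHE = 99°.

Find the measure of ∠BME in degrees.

1. ∠HBM = 47°  [D on ray BH]
2. ∠BHM = 99°  [E on HM, D on HB]
3. ∠BMH = 34°  [△HMB]
4. ∠BME = 34°  [E on ray MH]

∠BME = 34°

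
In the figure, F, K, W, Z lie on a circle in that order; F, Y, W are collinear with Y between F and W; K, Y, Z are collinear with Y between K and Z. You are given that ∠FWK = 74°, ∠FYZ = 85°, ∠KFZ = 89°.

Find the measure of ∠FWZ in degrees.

1. ∠FZK = 74°  [same arc FK]
2. ∠FKZ = 17°  [△FKZ]
3. ∠FWZ = 17°  [same arc FZ]

∠FWZ = 17°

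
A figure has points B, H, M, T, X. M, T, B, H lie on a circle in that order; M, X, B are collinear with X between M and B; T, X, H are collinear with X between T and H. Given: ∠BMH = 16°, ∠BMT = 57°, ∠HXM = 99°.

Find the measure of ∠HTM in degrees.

1. ∠BHT = 57°  [same arc TB]
2. ∠BXH = 81°  [linear pair at X on MB]
3. ∠HBM = 42°  [△BXH]
4. ∠HTM = 42°  [same arc MH]

∠HTM = 42°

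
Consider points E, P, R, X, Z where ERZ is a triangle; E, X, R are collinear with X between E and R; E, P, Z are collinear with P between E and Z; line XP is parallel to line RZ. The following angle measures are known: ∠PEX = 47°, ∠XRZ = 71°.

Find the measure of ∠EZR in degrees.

1. ∠REZ = 47°  [X on ER, P on EZ]
2. ∠ERZ = 71°  [X on ray RE]
3. ∠EZR = 62°  [△ERZ]

∠EZR = 62°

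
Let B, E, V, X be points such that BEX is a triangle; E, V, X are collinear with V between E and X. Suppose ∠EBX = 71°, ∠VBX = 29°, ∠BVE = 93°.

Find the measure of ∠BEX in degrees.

1. ∠BVX = 87°  [linear pair at V on EX]
2. ∠BXV = 64°  [△BVX]
3. ∠BXE = 64°  [V on ray XE]
4. ∠BEX = 45°  [△BEX]

∠BEX = 45°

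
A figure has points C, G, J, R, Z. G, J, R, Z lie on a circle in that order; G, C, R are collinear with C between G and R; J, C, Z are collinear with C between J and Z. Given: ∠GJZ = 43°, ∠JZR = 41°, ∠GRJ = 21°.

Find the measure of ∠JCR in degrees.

1. ∠JGR = 41°  [same arc JR]
2. ∠GCJ = 96°  [△GCJ]
3. ∠JCR = 84°  [linear pair at C on GR]

∠JCR = 84°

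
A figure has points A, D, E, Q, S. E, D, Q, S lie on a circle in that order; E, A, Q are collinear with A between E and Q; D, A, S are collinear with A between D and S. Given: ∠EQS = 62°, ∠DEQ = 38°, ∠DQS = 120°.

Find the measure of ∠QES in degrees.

∠QES = 22°

1. ∠DSQ = 38°  [same arc DQ]
2. ∠QDS = 22°  [△DQS]
3. ∠QES = 22°  [same arc QS]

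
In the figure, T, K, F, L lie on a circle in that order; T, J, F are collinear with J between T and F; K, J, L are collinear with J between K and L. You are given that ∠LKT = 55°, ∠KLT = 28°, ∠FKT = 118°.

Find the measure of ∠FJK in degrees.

∠FJK = 89°

1. ∠KFT = 28°  [same arc TK]
2. ∠FTK = 34°  [△TKF]
3. ∠KJT = 91°  [△TJK]
4. ∠FJK = 89°  [linear pair at J on TF]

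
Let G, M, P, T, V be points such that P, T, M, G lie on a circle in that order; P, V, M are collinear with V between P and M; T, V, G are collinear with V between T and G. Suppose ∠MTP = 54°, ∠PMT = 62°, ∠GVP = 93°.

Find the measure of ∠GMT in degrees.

∠GMT = 91°

1. ∠MPT = 64°  [△PTM]
2. ∠MVT = 93°  [vertical angles at V]
3. ∠MGT = 64°  [same arc TM]
4. ∠GTM = 25°  [△TVM]
5. ∠GMT = 91°  [△TMG]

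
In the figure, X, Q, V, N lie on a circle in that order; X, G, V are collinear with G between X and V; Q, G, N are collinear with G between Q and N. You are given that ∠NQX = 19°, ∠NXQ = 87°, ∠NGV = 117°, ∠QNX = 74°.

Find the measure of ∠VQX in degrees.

∠VQX = 62°

1. ∠QGX = 117°  [vertical angles at G]
2. ∠QVX = 74°  [same arc XQ]
3. ∠QXV = 44°  [△XGQ]
4. ∠VQX = 62°  [△XQV]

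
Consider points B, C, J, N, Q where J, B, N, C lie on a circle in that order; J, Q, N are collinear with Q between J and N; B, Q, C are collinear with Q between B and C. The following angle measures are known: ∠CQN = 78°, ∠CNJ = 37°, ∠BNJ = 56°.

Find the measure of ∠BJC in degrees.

1. ∠CBJ = 37°  [same arc JC]
2. ∠BCJ = 56°  [same arc JB]
3. ∠BJC = 87°  [△JBC]

∠BJC = 87°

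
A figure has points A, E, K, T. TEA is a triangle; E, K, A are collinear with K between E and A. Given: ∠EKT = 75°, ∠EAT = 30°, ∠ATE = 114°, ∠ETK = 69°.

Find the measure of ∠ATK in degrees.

1. ∠AKT = 105°  [linear pair at K on EA]
2. ∠KAT = 30°  [K on ray AE]
3. ∠ATK = 45°  [△TKA]

∠ATK = 45°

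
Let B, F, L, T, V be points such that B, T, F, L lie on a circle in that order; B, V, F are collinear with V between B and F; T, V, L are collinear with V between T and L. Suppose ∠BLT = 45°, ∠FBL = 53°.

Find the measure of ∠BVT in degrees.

1. ∠BFT = 45°  [same arc BT]
2. ∠FTL = 53°  [same arc FL]
3. ∠FVT = 82°  [△TVF]
4. ∠BVT = 98°  [linear pair at V on BF]

∠BVT = 98°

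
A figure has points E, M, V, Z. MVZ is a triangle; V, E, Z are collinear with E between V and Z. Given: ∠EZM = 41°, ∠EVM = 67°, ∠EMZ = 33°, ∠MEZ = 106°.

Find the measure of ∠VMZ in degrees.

∠VMZ = 72°

1. ∠MZV = 41°  [E on ray ZV]
2. ∠MVZ = 67°  [E on ray VZ]
3. ∠VMZ = 72°  [△MVZ]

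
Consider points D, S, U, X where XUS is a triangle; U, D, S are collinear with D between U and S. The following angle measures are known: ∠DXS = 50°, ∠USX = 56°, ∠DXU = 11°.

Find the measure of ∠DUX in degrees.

∠DUX = 63°

1. ∠DSX = 56°  [D on ray SU]
2. ∠SDX = 74°  [△XDS]
3. ∠UDX = 106°  [linear pair at D on US]
4. ∠DUX = 63°  [△XUD]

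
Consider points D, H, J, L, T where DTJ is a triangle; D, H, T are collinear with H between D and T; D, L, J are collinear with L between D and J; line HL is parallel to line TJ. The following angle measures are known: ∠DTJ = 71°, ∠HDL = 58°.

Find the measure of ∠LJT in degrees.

1. ∠DHL = 71°  [HL∥TJ, corresponding at H]
2. ∠DLH = 51°  [△DHL]
3. ∠HLJ = 129°  [linear pair at L on DJ]
4. ∠LJT = 51°  [HL∥TJ, co-interior at J–L]

∠LJT = 51°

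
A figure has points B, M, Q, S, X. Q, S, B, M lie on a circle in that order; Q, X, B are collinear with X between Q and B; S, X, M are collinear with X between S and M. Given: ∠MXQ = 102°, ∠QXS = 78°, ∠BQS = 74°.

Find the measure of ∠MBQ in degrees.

1. ∠BXM = 78°  [linear pair at X on QB]
2. ∠BMS = 74°  [same arc SB]
3. ∠MBQ = 28°  [△BXM]

∠MBQ = 28°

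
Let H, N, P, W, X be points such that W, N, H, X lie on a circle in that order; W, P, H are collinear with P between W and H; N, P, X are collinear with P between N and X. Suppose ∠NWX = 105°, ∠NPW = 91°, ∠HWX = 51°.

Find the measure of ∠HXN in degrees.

∠HXN = 54°

1. ∠NHX = 75°  [cyclic WNHX, opposite ∠W+∠H]
2. ∠HNX = 51°  [same arc HX]
3. ∠HXN = 54°  [△NHX]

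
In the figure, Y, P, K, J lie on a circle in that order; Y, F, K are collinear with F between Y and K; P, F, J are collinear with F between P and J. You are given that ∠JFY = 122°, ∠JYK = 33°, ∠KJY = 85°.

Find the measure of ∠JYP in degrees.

∠JYP = 93°

1. ∠JFK = 58°  [linear pair at F on YK]
2. ∠JPK = 33°  [same arc KJ]
3. ∠JKY = 62°  [△YKJ]
4. ∠KJP = 60°  [△KFJ]
5. ∠JKP = 87°  [△PKJ]
6. ∠JYP = 93°  [cyclic YPKJ, opposite ∠Y+∠K]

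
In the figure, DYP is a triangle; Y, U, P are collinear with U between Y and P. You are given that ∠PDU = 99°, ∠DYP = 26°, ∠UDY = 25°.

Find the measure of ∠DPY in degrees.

1. ∠DYU = 26°  [U on ray YP]
2. ∠DUY = 129°  [△DYU]
3. ∠DUP = 51°  [linear pair at U on YP]
4. ∠DPU = 30°  [△DUP]
5. ∠DPY = 30°  [U on ray PY]

∠DPY = 30°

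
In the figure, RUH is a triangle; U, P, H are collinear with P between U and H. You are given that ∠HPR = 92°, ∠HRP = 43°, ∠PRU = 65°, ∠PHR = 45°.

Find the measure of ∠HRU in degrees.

1. ∠RPU = 88°  [linear pair at P on UH]
2. ∠PUR = 27°  [△RUP]
3. ∠RHU = 45°  [P on ray HU]
4. ∠HUR = 27°  [P on ray UH]
5. ∠HRU = 108°  [△RUH]

∠HRU = 108°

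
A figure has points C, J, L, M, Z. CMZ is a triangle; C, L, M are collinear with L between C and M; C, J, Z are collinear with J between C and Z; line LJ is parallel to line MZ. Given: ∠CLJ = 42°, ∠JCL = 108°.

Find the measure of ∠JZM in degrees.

∠JZM = 30°

1. ∠CJL = 30°  [△CLJ]
2. ∠LJZ = 150°  [linear pair at J on CZ]
3. ∠JZM = 30°  [LJ∥MZ, co-interior at Z–J]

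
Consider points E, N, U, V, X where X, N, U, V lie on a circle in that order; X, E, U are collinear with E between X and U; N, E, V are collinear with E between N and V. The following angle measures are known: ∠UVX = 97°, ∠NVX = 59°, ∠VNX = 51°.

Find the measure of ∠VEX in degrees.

1. ∠VUX = 51°  [same arc XV]
2. ∠UXV = 32°  [△XUV]
3. ∠VEX = 89°  [△XEV]

∠VEX = 89°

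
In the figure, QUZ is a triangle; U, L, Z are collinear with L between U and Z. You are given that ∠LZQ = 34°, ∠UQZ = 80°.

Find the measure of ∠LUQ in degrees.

1. ∠QZU = 34°  [L on ray ZU]
2. ∠QUZ = 66°  [△QUZ]
3. ∠LUQ = 66°  [L on ray UZ]

∠LUQ = 66°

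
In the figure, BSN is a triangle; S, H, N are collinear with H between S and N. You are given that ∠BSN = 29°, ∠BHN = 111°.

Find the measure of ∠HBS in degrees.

1. ∠BSH = 29°  [H on ray SN]
2. ∠BHS = 69°  [linear pair at H on SN]
3. ∠HBS = 82°  [△BSH]

∠HBS = 82°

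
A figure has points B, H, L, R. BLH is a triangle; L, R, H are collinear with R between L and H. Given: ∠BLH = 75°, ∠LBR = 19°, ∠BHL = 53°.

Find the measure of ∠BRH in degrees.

1. ∠BLR = 75°  [R on ray LH]
2. ∠BRL = 86°  [△BLR]
3. ∠BRH = 94°  [linear pair at R on LH]

∠BRH = 94°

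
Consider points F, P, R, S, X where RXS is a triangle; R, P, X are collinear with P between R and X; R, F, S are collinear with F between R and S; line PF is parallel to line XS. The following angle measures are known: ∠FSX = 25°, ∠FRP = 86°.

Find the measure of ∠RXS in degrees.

∠RXS = 69°

1. ∠RSX = 25°  [F on ray SR]
2. ∠SRX = 86°  [P on RX, F on RS]
3. ∠RXS = 69°  [△RXS]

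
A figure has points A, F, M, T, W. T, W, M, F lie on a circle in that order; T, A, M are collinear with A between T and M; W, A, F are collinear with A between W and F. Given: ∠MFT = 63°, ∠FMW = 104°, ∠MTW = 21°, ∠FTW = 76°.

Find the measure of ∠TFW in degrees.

∠TFW = 42°

1. ∠MWT = 117°  [cyclic TWMF, opposite ∠W+∠F]
2. ∠TMW = 42°  [△TWM]
3. ∠TFW = 42°  [same arc TW]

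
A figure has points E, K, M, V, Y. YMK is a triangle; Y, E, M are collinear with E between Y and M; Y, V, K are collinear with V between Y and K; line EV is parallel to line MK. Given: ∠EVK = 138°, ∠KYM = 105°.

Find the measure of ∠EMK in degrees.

∠EMK = 33°

1. ∠EVY = 42°  [linear pair at V on YK]
2. ∠EYV = 105°  [E on YM, V on YK]
3. ∠VEY = 33°  [△YEV]
4. ∠MEV = 147°  [linear pair at E on YM]
5. ∠EMK = 33°  [EV∥MK, co-interior at M–E]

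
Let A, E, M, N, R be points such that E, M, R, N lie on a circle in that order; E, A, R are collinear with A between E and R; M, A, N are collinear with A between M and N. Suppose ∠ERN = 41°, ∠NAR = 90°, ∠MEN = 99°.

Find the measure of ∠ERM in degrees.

∠ERM = 40°

1. ∠EMN = 41°  [same arc EN]
2. ∠ENM = 40°  [△EMN]
3. ∠ERM = 40°  [same arc EM]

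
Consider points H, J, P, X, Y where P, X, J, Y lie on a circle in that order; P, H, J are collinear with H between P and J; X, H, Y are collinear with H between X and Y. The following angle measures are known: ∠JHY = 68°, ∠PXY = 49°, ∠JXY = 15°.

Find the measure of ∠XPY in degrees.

1. ∠PHY = 112°  [linear pair at H on PJ]
2. ∠JPY = 15°  [same arc JY]
3. ∠PYX = 53°  [△PHY]
4. ∠XPY = 78°  [△PXY]

∠XPY = 78°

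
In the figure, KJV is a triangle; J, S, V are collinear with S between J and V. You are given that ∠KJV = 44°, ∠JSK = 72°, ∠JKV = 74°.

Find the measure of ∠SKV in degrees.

1. ∠JVK = 62°  [△KJV]
2. ∠KSV = 108°  [linear pair at S on JV]
3. ∠KVS = 62°  [S on ray VJ]
4. ∠SKV = 10°  [△KSV]

∠SKV = 10°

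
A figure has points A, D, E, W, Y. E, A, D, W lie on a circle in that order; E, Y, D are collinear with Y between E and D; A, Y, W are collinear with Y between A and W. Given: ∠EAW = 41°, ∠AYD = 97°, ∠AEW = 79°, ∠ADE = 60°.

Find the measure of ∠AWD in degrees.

1. ∠DAW = 23°  [△AYD]
2. ∠ADW = 101°  [cyclic EADW, opposite ∠E+∠D]
3. ∠AWD = 56°  [△ADW]

∠AWD = 56°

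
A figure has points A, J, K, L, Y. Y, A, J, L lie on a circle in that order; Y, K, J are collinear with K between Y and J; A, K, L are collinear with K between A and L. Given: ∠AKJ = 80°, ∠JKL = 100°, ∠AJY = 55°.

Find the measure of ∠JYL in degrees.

∠JYL = 45°

1. ∠LKY = 80°  [vertical angles at K]
2. ∠ALY = 55°  [same arc YA]
3. ∠JYL = 45°  [△YKL]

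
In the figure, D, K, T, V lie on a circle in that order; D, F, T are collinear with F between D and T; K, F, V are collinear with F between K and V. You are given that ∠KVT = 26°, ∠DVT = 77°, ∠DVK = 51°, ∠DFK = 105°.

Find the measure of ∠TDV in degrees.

1. ∠DTK = 51°  [same arc DK]
2. ∠KFT = 75°  [linear pair at F on DT]
3. ∠TKV = 54°  [△KFT]
4. ∠TDV = 54°  [same arc TV]

∠TDV = 54°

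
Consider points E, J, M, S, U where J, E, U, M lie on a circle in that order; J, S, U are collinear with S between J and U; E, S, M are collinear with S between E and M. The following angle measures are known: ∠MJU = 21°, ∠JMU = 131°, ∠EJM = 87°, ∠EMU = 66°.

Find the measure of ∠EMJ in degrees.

1. ∠JUM = 28°  [△JUM]
2. ∠JEM = 28°  [same arc JM]
3. ∠EMJ = 65°  [△JEM]

∠EMJ = 65°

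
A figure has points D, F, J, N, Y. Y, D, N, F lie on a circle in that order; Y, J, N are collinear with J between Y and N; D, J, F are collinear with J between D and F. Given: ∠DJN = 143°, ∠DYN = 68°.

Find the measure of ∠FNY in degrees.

1. ∠FJY = 143°  [vertical angles at J]
2. ∠DFN = 68°  [same arc DN]
3. ∠FJN = 37°  [linear pair at J on YN]
4. ∠FNY = 75°  [△NJF]

∠FNY = 75°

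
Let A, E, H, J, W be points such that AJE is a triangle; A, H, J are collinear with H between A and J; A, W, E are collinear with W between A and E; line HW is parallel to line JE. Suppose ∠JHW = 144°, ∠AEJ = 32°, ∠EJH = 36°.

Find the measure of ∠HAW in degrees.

1. ∠AHW = 36°  [linear pair at H on AJ]
2. ∠AWH = 32°  [HW∥JE, corresponding at W]
3. ∠HAW = 112°  [△AHW]

∠HAW = 112°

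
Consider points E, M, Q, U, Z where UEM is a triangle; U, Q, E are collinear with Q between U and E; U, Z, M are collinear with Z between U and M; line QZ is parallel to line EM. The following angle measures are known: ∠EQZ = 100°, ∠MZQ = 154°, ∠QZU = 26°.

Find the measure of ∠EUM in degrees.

∠EUM = 74°

1. ∠UQZ = 80°  [linear pair at Q on UE]
2. ∠QUZ = 74°  [△UQZ]
3. ∠EUM = 74°  [Q on UE, Z on UM]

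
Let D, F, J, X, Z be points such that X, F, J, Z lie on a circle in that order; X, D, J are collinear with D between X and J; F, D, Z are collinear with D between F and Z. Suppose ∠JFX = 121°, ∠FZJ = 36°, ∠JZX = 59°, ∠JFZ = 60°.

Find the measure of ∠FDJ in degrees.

∠FDJ = 97°

1. ∠FXJ = 36°  [same arc FJ]
2. ∠FJX = 23°  [△XFJ]
3. ∠FDJ = 97°  [△FDJ]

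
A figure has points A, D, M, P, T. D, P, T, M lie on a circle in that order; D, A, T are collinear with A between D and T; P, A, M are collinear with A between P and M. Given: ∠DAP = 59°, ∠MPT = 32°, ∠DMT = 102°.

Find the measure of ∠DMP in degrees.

∠DMP = 27°

1. ∠MAT = 59°  [vertical angles at A]
2. ∠MDT = 32°  [same arc TM]
3. ∠DAM = 121°  [linear pair at A on DT]
4. ∠DMP = 27°  [△DAM]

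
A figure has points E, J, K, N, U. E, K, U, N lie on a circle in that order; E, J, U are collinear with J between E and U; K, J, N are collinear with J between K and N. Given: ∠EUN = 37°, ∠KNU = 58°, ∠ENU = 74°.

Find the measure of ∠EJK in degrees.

∠EJK = 85°

1. ∠EKN = 37°  [same arc EN]
2. ∠KEU = 58°  [same arc KU]
3. ∠EJK = 85°  [△EJK]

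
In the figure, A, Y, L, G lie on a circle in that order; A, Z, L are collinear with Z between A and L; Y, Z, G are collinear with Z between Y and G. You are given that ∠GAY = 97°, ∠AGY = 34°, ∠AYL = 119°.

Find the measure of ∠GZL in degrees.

∠GZL = 104°

1. ∠AYG = 49°  [△AYG]
2. ∠ALY = 34°  [same arc AY]
3. ∠LAY = 27°  [△AYL]
4. ∠ALG = 49°  [same arc AG]
5. ∠LGY = 27°  [same arc YL]
6. ∠GZL = 104°  [△LZG]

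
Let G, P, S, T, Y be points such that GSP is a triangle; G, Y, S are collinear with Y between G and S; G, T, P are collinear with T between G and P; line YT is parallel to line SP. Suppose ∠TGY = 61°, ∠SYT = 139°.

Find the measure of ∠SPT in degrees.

∠SPT = 78°

1. ∠GYT = 41°  [linear pair at Y on GS]
2. ∠GTY = 78°  [△GYT]
3. ∠PTY = 102°  [linear pair at T on GP]
4. ∠SPT = 78°  [YT∥SP, co-interior at P–T]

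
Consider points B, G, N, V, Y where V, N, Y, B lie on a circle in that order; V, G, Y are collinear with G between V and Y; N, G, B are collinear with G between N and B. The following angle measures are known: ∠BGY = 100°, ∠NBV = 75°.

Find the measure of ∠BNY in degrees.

1. ∠NGV = 100°  [vertical angles at G]
2. ∠NYV = 75°  [same arc VN]
3. ∠NGY = 80°  [linear pair at G on VY]
4. ∠BNY = 25°  [△NGY]

∠BNY = 25°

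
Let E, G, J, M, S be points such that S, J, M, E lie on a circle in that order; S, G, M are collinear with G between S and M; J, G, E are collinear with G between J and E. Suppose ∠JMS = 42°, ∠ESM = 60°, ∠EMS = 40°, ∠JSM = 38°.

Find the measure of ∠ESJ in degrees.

∠ESJ = 98°

1. ∠JES = 42°  [same arc SJ]
2. ∠EJS = 40°  [same arc SE]
3. ∠ESJ = 98°  [△SJE]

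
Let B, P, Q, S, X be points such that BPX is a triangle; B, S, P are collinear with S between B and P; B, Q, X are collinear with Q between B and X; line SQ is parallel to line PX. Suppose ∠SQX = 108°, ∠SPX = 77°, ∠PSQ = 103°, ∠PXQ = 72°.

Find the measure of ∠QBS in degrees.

∠QBS = 31°

1. ∠BQS = 72°  [linear pair at Q on BX]
2. ∠BSQ = 77°  [linear pair at S on BP]
3. ∠QBS = 31°  [△BSQ]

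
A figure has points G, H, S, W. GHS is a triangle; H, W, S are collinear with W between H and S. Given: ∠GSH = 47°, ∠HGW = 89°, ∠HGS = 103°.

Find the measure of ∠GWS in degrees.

∠GWS = 119°

1. ∠GHS = 30°  [△GHS]
2. ∠GHW = 30°  [W on ray HS]
3. ∠GWH = 61°  [△GHW]
4. ∠GWS = 119°  [linear pair at W on HS]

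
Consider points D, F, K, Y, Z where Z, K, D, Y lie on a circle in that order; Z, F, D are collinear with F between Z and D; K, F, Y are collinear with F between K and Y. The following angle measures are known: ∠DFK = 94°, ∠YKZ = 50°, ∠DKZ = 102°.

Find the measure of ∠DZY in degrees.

1. ∠YDZ = 50°  [same arc ZY]
2. ∠DYZ = 78°  [cyclic ZKDY, opposite ∠K+∠Y]
3. ∠DZY = 52°  [△ZDY]

∠DZY = 52°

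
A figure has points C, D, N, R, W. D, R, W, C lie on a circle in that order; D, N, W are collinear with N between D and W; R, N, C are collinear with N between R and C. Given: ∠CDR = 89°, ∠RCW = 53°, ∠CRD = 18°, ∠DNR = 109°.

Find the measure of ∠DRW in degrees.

1. ∠DCR = 73°  [△DRC]
2. ∠RDW = 53°  [same arc RW]
3. ∠DWR = 73°  [same arc DR]
4. ∠DRW = 54°  [△DRW]

∠DRW = 54°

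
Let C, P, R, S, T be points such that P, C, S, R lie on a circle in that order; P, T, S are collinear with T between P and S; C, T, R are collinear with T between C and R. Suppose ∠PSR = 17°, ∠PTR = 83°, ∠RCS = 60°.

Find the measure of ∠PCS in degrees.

1. ∠RPS = 60°  [same arc SR]
2. ∠PRS = 103°  [△PSR]
3. ∠PCS = 77°  [cyclic PCSR, opposite ∠C+∠R]

∠PCS = 77°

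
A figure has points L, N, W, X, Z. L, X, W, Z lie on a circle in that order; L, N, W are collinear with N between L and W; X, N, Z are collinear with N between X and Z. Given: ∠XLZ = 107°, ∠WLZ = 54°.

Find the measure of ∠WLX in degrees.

∠WLX = 53°

1. ∠XWZ = 73°  [cyclic LXWZ, opposite ∠L+∠W]
2. ∠WXZ = 54°  [same arc WZ]
3. ∠WZX = 53°  [△XWZ]
4. ∠WLX = 53°  [same arc XW]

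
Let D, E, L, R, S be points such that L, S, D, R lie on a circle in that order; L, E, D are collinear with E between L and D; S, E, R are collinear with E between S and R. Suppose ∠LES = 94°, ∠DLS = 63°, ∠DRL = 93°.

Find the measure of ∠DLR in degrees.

1. ∠DER = 94°  [vertical angles at E]
2. ∠DRS = 63°  [same arc SD]
3. ∠LDR = 23°  [△DER]
4. ∠DLR = 64°  [△LDR]

∠DLR = 64°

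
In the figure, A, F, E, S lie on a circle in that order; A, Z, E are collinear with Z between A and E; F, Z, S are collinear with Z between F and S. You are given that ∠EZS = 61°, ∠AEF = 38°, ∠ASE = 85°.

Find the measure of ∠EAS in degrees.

1. ∠AZS = 119°  [linear pair at Z on AE]
2. ∠ASF = 38°  [same arc AF]
3. ∠EAS = 23°  [△AZS]

∠EAS = 23°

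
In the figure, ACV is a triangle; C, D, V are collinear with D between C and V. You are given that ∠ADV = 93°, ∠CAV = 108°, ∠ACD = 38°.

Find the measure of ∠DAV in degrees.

1. ∠ACV = 38°  [D on ray CV]
2. ∠AVC = 34°  [△ACV]
3. ∠AVD = 34°  [D on ray VC]
4. ∠DAV = 53°  [△ADV]

∠DAV = 53°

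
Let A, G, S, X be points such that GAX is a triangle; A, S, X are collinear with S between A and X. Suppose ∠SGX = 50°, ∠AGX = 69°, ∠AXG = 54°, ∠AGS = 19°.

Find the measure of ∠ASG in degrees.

∠ASG = 104°

1. ∠GAX = 57°  [△GAX]
2. ∠GAS = 57°  [S on ray AX]
3. ∠ASG = 104°  [△GAS]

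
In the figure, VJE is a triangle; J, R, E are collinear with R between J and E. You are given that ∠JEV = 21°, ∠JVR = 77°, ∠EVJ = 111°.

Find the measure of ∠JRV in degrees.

∠JRV = 55°

1. ∠EJV = 48°  [△VJE]
2. ∠RJV = 48°  [R on ray JE]
3. ∠JRV = 55°  [△VJR]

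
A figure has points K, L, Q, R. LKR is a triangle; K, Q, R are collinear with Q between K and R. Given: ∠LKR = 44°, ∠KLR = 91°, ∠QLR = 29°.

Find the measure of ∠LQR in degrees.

∠LQR = 106°

1. ∠KRL = 45°  [△LKR]
2. ∠LRQ = 45°  [Q on ray RK]
3. ∠LQR = 106°  [△LQR]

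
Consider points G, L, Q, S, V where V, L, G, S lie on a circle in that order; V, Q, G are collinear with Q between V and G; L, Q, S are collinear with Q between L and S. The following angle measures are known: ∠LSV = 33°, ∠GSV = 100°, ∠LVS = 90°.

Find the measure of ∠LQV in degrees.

1. ∠LGV = 33°  [same arc VL]
2. ∠SLV = 57°  [△VLS]
3. ∠GLV = 80°  [cyclic VLGS, opposite ∠L+∠S]
4. ∠GVL = 67°  [△VLG]
5. ∠LQV = 56°  [△VQL]

∠LQV = 56°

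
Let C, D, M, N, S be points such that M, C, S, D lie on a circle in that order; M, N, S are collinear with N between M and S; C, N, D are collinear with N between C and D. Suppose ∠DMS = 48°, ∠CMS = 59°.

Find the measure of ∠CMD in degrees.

1. ∠DCS = 48°  [same arc SD]
2. ∠CDS = 59°  [same arc CS]
3. ∠CSD = 73°  [△CSD]
4. ∠CMD = 107°  [cyclic MCSD, opposite ∠M+∠S]

∠CMD = 107°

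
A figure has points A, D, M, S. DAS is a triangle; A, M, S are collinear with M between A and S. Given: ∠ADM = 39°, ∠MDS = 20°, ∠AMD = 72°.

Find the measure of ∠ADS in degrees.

1. ∠DAM = 69°  [△DAM]
2. ∠DMS = 108°  [linear pair at M on AS]
3. ∠DAS = 69°  [M on ray AS]
4. ∠DSM = 52°  [△DMS]
5. ∠ASD = 52°  [M on ray SA]
6. ∠ADS = 59°  [△DAS]

∠ADS = 59°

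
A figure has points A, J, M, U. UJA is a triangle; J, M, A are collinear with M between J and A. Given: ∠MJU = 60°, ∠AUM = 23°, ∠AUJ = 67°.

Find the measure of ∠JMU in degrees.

∠JMU = 76°

1. ∠AJU = 60°  [M on ray JA]
2. ∠JAU = 53°  [△UJA]
3. ∠MAU = 53°  [M on ray AJ]
4. ∠AMU = 104°  [△UMA]
5. ∠JMU = 76°  [linear pair at M on JA]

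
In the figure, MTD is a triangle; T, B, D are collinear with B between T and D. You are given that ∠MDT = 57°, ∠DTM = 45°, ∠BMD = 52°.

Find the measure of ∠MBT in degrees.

1. ∠BDM = 57°  [B on ray DT]
2. ∠DBM = 71°  [△MBD]
3. ∠MBT = 109°  [linear pair at B on TD]

∠MBT = 109°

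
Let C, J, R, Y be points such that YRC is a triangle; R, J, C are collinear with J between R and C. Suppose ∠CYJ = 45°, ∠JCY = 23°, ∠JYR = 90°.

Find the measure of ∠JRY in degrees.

∠JRY = 22°

1. ∠CJY = 112°  [△YJC]
2. ∠RJY = 68°  [linear pair at J on RC]
3. ∠JRY = 22°  [△YRJ]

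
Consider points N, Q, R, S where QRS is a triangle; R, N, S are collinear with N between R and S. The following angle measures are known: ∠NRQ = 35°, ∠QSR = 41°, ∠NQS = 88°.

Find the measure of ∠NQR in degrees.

1. ∠NSQ = 41°  [N on ray SR]
2. ∠QNS = 51°  [△QNS]
3. ∠QNR = 129°  [linear pair at N on RS]
4. ∠NQR = 16°  [△QRN]

∠NQR = 16°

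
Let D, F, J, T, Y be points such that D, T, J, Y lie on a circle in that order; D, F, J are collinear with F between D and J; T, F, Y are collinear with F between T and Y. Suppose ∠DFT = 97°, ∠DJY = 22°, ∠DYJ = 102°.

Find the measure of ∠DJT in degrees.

∠DJT = 41°

1. ∠DTY = 22°  [same arc DY]
2. ∠DTJ = 78°  [cyclic DTJY, opposite ∠T+∠Y]
3. ∠JDT = 61°  [△DFT]
4. ∠DJT = 41°  [△DTJ]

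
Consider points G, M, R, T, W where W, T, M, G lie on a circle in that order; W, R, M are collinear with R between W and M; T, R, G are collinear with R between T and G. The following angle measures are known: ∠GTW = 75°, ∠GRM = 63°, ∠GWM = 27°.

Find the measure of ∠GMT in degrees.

1. ∠GMW = 75°  [same arc WG]
2. ∠MGT = 42°  [△MRG]
3. ∠GTM = 27°  [same arc MG]
4. ∠GMT = 111°  [△TMG]

∠GMT = 111°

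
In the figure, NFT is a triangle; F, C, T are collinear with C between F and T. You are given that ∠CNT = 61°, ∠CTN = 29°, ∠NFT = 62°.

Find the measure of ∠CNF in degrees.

∠CNF = 28°

1. ∠NCT = 90°  [△NCT]
2. ∠CFN = 62°  [C on ray FT]
3. ∠FCN = 90°  [linear pair at C on FT]
4. ∠CNF = 28°  [△NFC]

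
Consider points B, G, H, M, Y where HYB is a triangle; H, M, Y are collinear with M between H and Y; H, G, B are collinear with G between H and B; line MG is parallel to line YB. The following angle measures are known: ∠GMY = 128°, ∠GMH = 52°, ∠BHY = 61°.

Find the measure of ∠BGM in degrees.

∠BGM = 113°

1. ∠BYH = 52°  [MG∥YB, corresponding at M]
2. ∠HBY = 67°  [△HYB]
3. ∠HGM = 67°  [MG∥YB, corresponding at G]
4. ∠BGM = 113°  [linear pair at G on HB]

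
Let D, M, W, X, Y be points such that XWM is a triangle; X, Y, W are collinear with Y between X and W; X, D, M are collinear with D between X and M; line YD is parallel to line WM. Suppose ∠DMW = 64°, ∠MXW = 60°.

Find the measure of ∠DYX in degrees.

∠DYX = 56°

1. ∠WMX = 64°  [D on ray MX]
2. ∠MWX = 56°  [△XWM]
3. ∠DYX = 56°  [YD∥WM, corresponding at Y]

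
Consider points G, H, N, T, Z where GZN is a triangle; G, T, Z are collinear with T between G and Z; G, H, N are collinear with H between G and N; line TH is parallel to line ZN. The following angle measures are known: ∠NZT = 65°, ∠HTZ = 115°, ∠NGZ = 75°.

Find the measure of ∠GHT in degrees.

1. ∠GTH = 65°  [linear pair at T on GZ]
2. ∠HGT = 75°  [T on GZ, H on GN]
3. ∠GHT = 40°  [△GTH]

∠GHT = 40°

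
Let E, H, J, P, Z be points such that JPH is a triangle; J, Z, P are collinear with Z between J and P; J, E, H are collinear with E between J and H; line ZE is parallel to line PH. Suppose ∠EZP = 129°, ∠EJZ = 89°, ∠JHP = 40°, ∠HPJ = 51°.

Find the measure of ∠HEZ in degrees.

∠HEZ = 140°

1. ∠EZJ = 51°  [linear pair at Z on JP]
2. ∠JEZ = 40°  [△JZE]
3. ∠HEZ = 140°  [linear pair at E on JH]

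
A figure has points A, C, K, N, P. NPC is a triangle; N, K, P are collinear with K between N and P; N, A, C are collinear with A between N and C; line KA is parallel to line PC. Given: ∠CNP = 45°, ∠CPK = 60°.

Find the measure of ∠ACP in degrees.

∠ACP = 75°

1. ∠CPN = 60°  [K on ray PN]
2. ∠NCP = 75°  [△NPC]
3. ∠ACP = 75°  [A on ray CN]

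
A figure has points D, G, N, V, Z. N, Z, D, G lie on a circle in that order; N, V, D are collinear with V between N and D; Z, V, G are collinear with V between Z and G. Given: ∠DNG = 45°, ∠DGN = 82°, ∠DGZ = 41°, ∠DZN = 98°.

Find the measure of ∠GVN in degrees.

1. ∠GDN = 53°  [△NDG]
2. ∠DVG = 86°  [△DVG]
3. ∠GVN = 94°  [linear pair at V on ND]

∠GVN = 94°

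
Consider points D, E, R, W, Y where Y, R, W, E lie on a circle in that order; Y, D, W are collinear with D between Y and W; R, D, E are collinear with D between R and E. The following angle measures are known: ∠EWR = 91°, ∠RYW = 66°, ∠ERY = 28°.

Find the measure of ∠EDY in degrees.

∠EDY = 94°

1. ∠REW = 66°  [same arc RW]
2. ∠EWY = 28°  [same arc YE]
3. ∠EDW = 86°  [△WDE]
4. ∠EDY = 94°  [linear pair at D on YW]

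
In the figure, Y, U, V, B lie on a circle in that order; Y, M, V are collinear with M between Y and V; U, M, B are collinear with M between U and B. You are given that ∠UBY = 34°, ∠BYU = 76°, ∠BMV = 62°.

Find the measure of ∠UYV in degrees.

∠UYV = 48°

1. ∠BUY = 70°  [△YUB]
2. ∠UMY = 62°  [vertical angles at M]
3. ∠UYV = 48°  [△YMU]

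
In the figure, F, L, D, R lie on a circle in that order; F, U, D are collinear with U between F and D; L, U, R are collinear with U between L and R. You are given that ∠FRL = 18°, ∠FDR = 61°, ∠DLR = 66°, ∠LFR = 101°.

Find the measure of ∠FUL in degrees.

1. ∠FDL = 18°  [same arc FL]
2. ∠DUL = 96°  [△LUD]
3. ∠FUL = 84°  [linear pair at U on FD]

∠FUL = 84°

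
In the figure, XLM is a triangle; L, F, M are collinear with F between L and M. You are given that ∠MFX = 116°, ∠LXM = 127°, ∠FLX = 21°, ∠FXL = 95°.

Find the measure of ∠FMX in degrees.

∠FMX = 32°

1. ∠MLX = 21°  [F on ray LM]
2. ∠LMX = 32°  [△XLM]
3. ∠FMX = 32°  [F on ray ML]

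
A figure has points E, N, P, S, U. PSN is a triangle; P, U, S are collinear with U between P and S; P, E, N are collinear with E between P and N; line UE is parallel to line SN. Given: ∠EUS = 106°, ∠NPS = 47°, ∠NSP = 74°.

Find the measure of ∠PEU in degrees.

∠PEU = 59°

1. ∠EUP = 74°  [linear pair at U on PS]
2. ∠EPU = 47°  [U on PS, E on PN]
3. ∠PEU = 59°  [△PUE]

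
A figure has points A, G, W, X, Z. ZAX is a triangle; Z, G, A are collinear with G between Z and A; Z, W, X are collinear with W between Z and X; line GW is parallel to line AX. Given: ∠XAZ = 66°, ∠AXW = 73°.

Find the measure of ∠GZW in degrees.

1. ∠AXZ = 73°  [W on ray XZ]
2. ∠AZX = 41°  [△ZAX]
3. ∠GZW = 41°  [G on ZA, W on ZX]

∠GZW = 41°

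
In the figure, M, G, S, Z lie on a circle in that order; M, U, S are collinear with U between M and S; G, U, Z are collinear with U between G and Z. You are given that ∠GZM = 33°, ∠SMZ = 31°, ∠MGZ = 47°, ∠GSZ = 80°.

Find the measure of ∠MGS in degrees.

∠MGS = 78°

1. ∠MSZ = 47°  [same arc MZ]
2. ∠MZS = 102°  [△MSZ]
3. ∠MGS = 78°  [cyclic MGSZ, opposite ∠G+∠Z]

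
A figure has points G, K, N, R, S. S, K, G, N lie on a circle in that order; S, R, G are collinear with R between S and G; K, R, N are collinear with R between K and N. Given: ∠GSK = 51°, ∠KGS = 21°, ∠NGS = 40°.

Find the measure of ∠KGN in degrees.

1. ∠KNS = 21°  [same arc SK]
2. ∠NKS = 40°  [same arc SN]
3. ∠KSN = 119°  [△SKN]
4. ∠KGN = 61°  [cyclic SKGN, opposite ∠S+∠G]

∠KGN = 61°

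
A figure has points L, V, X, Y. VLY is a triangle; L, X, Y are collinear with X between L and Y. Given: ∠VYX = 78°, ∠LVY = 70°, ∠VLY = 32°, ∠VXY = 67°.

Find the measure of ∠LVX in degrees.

∠LVX = 35°

1. ∠VLX = 32°  [X on ray LY]
2. ∠LXV = 113°  [linear pair at X on LY]
3. ∠LVX = 35°  [△VLX]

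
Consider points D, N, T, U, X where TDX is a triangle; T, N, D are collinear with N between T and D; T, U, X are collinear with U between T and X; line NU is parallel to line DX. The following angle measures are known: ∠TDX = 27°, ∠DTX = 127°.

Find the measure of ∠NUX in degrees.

1. ∠DXT = 26°  [△TDX]
2. ∠NUT = 26°  [NU∥DX, corresponding at U]
3. ∠NUX = 154°  [linear pair at U on TX]

∠NUX = 154°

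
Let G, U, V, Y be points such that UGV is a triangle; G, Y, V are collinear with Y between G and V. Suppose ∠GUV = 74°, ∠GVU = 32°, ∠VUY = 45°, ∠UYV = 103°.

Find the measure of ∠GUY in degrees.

1. ∠UGV = 74°  [△UGV]
2. ∠GYU = 77°  [linear pair at Y on GV]
3. ∠UGY = 74°  [Y on ray GV]
4. ∠GUY = 29°  [△UGY]

∠GUY = 29°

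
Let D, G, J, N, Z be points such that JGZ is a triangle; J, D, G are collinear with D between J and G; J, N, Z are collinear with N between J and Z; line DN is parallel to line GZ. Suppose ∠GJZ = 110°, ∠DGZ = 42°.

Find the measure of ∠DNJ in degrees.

1. ∠JGZ = 42°  [D on ray GJ]
2. ∠GZJ = 28°  [△JGZ]
3. ∠DNJ = 28°  [DN∥GZ, corresponding at N]

∠DNJ = 28°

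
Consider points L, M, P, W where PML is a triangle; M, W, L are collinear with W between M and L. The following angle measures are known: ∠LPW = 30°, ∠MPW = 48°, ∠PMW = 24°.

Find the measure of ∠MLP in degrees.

1. ∠MWP = 108°  [△PMW]
2. ∠LWP = 72°  [linear pair at W on ML]
3. ∠PLW = 78°  [△PWL]
4. ∠MLP = 78°  [W on ray LM]

∠MLP = 78°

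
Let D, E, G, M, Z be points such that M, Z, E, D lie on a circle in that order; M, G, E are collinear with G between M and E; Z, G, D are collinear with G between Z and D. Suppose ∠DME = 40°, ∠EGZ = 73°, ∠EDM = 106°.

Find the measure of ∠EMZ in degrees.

∠EMZ = 39°

1. ∠DEM = 34°  [△MED]
2. ∠MGZ = 107°  [linear pair at G on ME]
3. ∠DZM = 34°  [same arc MD]
4. ∠EMZ = 39°  [△MGZ]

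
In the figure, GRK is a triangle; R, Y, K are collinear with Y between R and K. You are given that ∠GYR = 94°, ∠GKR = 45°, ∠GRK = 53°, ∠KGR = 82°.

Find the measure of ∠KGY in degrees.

1. ∠GYK = 86°  [linear pair at Y on RK]
2. ∠GKY = 45°  [Y on ray KR]
3. ∠KGY = 49°  [△GYK]

∠KGY = 49°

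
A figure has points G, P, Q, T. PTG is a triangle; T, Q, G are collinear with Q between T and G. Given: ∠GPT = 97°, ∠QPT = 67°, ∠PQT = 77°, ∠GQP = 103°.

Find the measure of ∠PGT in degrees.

1. ∠PTQ = 36°  [△PTQ]
2. ∠GTP = 36°  [Q on ray TG]
3. ∠PGT = 47°  [△PTG]

∠PGT = 47°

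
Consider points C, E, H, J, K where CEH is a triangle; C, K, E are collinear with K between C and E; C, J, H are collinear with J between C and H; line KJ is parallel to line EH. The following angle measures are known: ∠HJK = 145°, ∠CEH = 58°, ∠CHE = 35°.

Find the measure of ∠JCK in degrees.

∠JCK = 87°

1. ∠CJK = 35°  [linear pair at J on CH]
2. ∠CKJ = 58°  [KJ∥EH, corresponding at K]
3. ∠JCK = 87°  [△CKJ]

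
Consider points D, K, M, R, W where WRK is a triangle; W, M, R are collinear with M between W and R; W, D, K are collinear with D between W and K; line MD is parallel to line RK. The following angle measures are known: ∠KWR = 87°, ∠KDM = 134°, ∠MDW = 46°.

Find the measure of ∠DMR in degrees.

∠DMR = 133°

1. ∠DWM = 87°  [M on WR, D on WK]
2. ∠DMW = 47°  [△WMD]
3. ∠DMR = 133°  [linear pair at M on WR]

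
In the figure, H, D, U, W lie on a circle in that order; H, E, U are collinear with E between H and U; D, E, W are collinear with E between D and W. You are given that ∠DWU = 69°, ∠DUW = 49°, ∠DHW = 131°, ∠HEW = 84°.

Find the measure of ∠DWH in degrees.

∠DWH = 34°

1. ∠UDW = 62°  [△DUW]
2. ∠UHW = 62°  [same arc UW]
3. ∠DWH = 34°  [△HEW]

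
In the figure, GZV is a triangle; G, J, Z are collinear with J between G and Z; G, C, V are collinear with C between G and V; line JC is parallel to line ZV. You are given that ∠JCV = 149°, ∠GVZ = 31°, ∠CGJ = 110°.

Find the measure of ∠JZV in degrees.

1. ∠GCJ = 31°  [linear pair at C on GV]
2. ∠CJG = 39°  [△GJC]
3. ∠CJZ = 141°  [linear pair at J on GZ]
4. ∠JZV = 39°  [JC∥ZV, co-interior at Z–J]

∠JZV = 39°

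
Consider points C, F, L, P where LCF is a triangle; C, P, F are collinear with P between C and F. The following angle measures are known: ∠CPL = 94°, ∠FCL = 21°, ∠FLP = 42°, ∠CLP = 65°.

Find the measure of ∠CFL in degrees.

1. ∠FPL = 86°  [linear pair at P on CF]
2. ∠LFP = 52°  [△LPF]
3. ∠CFL = 52°  [P on ray FC]

∠CFL = 52°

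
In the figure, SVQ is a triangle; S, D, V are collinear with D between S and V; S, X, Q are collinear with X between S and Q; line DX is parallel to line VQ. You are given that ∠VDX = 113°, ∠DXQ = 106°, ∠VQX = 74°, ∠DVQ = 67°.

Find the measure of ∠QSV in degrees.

∠QSV = 39°

1. ∠SQV = 74°  [X on ray QS]
2. ∠QVS = 67°  [D on ray VS]
3. ∠QSV = 39°  [△SVQ]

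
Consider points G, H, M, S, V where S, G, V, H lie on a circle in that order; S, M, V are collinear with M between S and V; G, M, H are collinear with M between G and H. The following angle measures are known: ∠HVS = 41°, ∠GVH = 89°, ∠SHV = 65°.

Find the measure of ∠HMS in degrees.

∠HMS = 58°

1. ∠HGS = 41°  [same arc SH]
2. ∠HSV = 74°  [△SVH]
3. ∠GSH = 91°  [cyclic SGVH, opposite ∠S+∠V]
4. ∠GHS = 48°  [△SGH]
5. ∠HMS = 58°  [△SMH]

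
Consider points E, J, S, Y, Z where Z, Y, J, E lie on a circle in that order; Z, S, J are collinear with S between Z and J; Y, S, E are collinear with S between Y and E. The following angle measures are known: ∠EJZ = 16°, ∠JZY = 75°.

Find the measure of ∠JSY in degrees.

∠JSY = 91°

1. ∠EYZ = 16°  [same arc ZE]
2. ∠YSZ = 89°  [△ZSY]
3. ∠JSY = 91°  [linear pair at S on ZJ]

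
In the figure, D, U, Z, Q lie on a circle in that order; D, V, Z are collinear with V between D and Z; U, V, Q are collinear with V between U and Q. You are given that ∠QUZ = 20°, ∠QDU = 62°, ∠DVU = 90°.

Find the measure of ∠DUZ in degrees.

∠DUZ = 68°

1. ∠QZU = 118°  [cyclic DUZQ, opposite ∠D+∠Z]
2. ∠UVZ = 90°  [linear pair at V on DZ]
3. ∠UQZ = 42°  [△UZQ]
4. ∠DZU = 70°  [△UVZ]
5. ∠UDZ = 42°  [same arc UZ]
6. ∠DUZ = 68°  [△DUZ]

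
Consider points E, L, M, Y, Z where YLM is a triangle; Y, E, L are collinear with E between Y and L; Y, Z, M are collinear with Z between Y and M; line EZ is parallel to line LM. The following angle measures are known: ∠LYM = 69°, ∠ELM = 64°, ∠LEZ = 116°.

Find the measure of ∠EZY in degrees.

1. ∠EYZ = 69°  [E on YL, Z on YM]
2. ∠YEZ = 64°  [linear pair at E on YL]
3. ∠EZY = 47°  [△YEZ]

∠EZY = 47°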